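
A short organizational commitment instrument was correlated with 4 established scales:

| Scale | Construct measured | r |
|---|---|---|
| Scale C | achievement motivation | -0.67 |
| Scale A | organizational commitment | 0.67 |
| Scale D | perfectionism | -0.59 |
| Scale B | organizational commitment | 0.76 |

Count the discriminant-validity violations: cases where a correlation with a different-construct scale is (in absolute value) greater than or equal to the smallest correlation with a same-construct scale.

1

Convergent (same construct = organizational commitment): Scale A, Scale B.
Smallest convergent = 0.67. Discriminant |r|: 0.67, 0.59; count ≥ 0.67 → 1.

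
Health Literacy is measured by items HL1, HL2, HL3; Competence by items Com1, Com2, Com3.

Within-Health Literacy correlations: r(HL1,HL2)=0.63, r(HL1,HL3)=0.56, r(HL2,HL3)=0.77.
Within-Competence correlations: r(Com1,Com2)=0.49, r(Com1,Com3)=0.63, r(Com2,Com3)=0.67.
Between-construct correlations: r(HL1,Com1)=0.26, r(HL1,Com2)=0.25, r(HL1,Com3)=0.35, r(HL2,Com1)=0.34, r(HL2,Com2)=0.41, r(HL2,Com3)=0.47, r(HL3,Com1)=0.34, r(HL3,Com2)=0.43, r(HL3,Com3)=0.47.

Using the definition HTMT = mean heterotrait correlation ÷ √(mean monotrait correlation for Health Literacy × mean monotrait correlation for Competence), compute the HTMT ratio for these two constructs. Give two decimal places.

Between-construct mean = 3.32/9 = 0.3689.
Mean within-HL = 1.96/3 = 0.6533; mean within-Com = 1.79/3 = 0.5967.
Geometric mean = √(0.6533 × 0.5967) = 0.6244.
HTMT = 0.3689 / 0.6244 = 0.59.

0.59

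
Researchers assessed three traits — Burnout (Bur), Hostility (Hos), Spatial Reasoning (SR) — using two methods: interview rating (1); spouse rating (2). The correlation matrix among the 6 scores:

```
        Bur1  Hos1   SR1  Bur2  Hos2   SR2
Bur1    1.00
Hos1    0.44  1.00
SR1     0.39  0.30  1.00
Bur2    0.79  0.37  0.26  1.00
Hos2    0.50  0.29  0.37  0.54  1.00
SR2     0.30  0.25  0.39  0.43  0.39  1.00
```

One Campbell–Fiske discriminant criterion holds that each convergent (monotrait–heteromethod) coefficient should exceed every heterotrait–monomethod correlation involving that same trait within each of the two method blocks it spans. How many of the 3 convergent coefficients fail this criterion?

Each convergent coefficient versus the relevant comparison correlations:
Bur (methods 1·2): 0.79 vs {0.44, 0.54, 0.39, 0.43} → pass.
Hos (methods 1·2): 0.29 vs {0.44, 0.54, 0.30, 0.39} → fail.
SR (methods 1·2): 0.39 vs {0.39, 0.43, 0.30, 0.39} → fail.
2 of 3 fail.

2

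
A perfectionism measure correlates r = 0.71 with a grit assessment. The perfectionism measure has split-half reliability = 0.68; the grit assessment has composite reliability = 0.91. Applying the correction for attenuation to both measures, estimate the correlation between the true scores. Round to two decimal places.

r_true = r_obs / √(r_xx · r_yy) = 0.71 / √(0.68 × 0.91) = 0.71 / √0.6188 = 0.71 / 0.7866 ≈ 0.90.

0.90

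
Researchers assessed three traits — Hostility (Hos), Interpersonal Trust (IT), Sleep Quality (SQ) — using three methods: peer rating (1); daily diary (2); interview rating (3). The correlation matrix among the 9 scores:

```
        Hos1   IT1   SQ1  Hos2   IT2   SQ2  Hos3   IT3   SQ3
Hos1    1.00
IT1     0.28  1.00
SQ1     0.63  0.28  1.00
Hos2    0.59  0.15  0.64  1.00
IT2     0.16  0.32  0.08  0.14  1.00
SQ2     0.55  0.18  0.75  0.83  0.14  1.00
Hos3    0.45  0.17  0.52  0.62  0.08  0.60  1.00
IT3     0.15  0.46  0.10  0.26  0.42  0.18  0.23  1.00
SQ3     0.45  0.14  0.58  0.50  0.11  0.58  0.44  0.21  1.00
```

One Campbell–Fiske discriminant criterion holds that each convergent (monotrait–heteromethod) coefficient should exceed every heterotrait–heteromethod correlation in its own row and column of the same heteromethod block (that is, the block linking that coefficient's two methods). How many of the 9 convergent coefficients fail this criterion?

Checking each validity diagonal entry against its comparison values:
Hos (methods 1·2): 0.59 vs {0.16, 0.15, 0.55, 0.64} → fail.
Hos (methods 1·3): 0.45 vs {0.15, 0.17, 0.45, 0.52} → fail.
Hos (methods 2·3): 0.62 vs {0.26, 0.08, 0.50, 0.60} → pass.
IT (methods 1·2): 0.32 vs {0.15, 0.16, 0.18, 0.08} → pass.
IT (methods 1·3): 0.46 vs {0.17, 0.15, 0.14, 0.10} → pass.
IT (methods 2·3): 0.42 vs {0.08, 0.26, 0.11, 0.18} → pass.
SQ (methods 1·2): 0.75 vs {0.64, 0.55, 0.08, 0.18} → pass.
SQ (methods 1·3): 0.58 vs {0.52, 0.45, 0.10, 0.14} → pass.
SQ (methods 2·3): 0.58 vs {0.60, 0.50, 0.18, 0.11} → fail.
3 of 9 fail.

3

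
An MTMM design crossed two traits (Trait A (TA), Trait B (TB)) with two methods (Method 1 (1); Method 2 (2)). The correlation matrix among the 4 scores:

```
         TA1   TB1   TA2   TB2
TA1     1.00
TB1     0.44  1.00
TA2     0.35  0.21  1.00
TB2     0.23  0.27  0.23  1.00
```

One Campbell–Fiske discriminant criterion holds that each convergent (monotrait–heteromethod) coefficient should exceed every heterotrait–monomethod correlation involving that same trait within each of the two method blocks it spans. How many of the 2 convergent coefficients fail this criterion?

2

Checking each validity diagonal entry against its comparison values:
TA (methods 1·2): 0.35 vs {0.44, 0.23} → fail.
TB (methods 1·2): 0.27 vs {0.44, 0.23} → fail.
2 of 2 fail.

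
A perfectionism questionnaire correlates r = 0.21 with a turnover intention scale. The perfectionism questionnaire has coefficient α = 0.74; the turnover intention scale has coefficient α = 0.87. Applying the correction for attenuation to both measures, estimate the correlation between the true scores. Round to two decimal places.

r_true = r_obs / √(r_xx · r_yy) = 0.21 / √(0.74 × 0.87) = 0.21 / √0.6438 = 0.21 / 0.8024 ≈ 0.26.

0.26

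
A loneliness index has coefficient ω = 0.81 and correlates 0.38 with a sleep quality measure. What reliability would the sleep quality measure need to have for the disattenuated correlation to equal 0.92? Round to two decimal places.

r_true = r_obs / √(r_xx · r_yy) ⇒ 0.92 = 0.38 / √(0.81 · r_yy).
√(0.81 · r_yy) = 0.38 / 0.92 = 0.4130; 0.81 · r_yy = 0.1706; r_yy = 0.1706 / 0.81 ≈ 0.21.

0.21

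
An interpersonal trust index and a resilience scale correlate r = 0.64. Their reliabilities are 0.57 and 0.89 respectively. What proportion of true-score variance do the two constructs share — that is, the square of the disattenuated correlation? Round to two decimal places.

0.81

Disattenuated r = 0.64 / √(0.57 × 0.89) = 0.64 / 0.7122 = 0.8986.
Shared true-score variance = 0.8986² = 0.8075 ≈ 0.81.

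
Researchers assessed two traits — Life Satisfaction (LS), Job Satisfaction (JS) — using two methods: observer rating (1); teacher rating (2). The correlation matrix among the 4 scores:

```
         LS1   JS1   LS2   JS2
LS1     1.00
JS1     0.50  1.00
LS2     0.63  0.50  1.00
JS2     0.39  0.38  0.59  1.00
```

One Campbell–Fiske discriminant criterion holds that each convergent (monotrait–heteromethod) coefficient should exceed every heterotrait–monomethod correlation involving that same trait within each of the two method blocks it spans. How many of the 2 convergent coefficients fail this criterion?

1

Each convergent coefficient versus the relevant comparison correlations:
LS (methods 1·2): 0.63 vs {0.50, 0.59} → pass.
JS (methods 1·2): 0.38 vs {0.50, 0.59} → fail.
1 of 2 fail.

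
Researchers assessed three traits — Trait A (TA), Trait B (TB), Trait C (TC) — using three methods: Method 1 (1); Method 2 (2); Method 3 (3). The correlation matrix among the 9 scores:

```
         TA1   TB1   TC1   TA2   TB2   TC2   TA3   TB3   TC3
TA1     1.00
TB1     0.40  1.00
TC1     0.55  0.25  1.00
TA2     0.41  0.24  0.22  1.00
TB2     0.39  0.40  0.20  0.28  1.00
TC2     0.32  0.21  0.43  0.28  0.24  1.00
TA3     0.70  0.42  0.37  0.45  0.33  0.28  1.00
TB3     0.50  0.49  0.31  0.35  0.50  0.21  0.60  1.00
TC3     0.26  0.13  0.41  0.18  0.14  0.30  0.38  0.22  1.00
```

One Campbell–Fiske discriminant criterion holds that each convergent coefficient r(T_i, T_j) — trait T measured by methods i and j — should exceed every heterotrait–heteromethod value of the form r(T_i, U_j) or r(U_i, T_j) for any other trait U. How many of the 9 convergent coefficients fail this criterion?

1

Checking each validity diagonal entry against its comparison values:
TA (methods 1·2): 0.41 vs {0.39, 0.24, 0.32, 0.22} → pass.
TA (methods 1·3): 0.70 vs {0.50, 0.42, 0.26, 0.37} → pass.
TA (methods 2·3): 0.45 vs {0.35, 0.33, 0.18, 0.28} → pass.
TB (methods 1·2): 0.40 vs {0.24, 0.39, 0.21, 0.20} → pass.
TB (methods 1·3): 0.49 vs {0.42, 0.50, 0.13, 0.31} → fail.
TB (methods 2·3): 0.50 vs {0.33, 0.35, 0.14, 0.21} → pass.
TC (methods 1·2): 0.43 vs {0.22, 0.32, 0.20, 0.21} → pass.
TC (methods 1·3): 0.41 vs {0.37, 0.26, 0.31, 0.13} → pass.
TC (methods 2·3): 0.30 vs {0.28, 0.18, 0.21, 0.14} → pass.
1 of 9 fail.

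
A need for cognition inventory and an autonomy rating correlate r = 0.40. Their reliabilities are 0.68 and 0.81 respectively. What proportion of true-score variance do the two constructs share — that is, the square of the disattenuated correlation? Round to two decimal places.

0.29

Disattenuated r = 0.40 / √(0.68 × 0.81) = 0.40 / 0.7422 = 0.5389.
Shared true-score variance = 0.5389² = 0.2904 ≈ 0.29.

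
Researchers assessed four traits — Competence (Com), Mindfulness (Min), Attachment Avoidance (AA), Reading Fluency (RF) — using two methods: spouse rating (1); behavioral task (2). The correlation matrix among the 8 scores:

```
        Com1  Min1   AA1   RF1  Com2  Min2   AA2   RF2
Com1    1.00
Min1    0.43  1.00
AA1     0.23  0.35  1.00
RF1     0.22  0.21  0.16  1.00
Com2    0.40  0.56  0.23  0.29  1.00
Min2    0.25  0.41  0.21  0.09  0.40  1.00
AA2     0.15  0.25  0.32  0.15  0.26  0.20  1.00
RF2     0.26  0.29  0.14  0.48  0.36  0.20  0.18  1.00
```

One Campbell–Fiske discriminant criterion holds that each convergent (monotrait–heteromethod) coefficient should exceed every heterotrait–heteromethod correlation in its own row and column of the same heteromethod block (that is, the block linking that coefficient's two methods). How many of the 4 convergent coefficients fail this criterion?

Each convergent coefficient versus the relevant comparison correlations:
Com (methods 1·2): 0.40 vs {0.25, 0.56, 0.15, 0.23, 0.26, 0.29} → fail.
Min (methods 1·2): 0.41 vs {0.56, 0.25, 0.25, 0.21, 0.29, 0.09} → fail.
AA (methods 1·2): 0.32 vs {0.23, 0.15, 0.21, 0.25, 0.14, 0.15} → pass.
RF (methods 1·2): 0.48 vs {0.29, 0.26, 0.09, 0.29, 0.15, 0.14} → pass.
2 of 4 fail.

2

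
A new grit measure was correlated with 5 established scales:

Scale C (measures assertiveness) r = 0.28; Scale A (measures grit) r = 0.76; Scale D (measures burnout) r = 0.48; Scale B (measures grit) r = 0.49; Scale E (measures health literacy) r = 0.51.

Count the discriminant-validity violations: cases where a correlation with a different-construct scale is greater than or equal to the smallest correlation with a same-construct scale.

1

Convergent (same construct = grit): Scale A, Scale B.
Smallest convergent = 0.49. Discriminant values: 0.28, 0.48, 0.51; count ≥ 0.49 → 1.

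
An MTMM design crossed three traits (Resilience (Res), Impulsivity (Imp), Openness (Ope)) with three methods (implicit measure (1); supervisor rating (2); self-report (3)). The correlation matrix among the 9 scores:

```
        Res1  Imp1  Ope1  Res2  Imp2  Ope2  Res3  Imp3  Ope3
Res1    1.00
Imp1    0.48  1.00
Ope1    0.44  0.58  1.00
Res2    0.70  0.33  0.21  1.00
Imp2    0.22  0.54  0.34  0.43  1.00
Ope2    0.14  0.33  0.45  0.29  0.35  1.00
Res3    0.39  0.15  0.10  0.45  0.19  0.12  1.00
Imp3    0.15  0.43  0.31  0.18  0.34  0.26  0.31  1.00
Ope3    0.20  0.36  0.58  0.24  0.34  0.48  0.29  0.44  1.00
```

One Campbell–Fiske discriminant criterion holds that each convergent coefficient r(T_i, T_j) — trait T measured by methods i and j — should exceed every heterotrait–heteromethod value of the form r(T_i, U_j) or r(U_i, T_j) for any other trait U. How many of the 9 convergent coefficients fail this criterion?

1

Convergent coefficients and their comparison sets:
Res (methods 1·2): 0.70 vs {0.22, 0.33, 0.14, 0.21} → pass.
Res (methods 1·3): 0.39 vs {0.15, 0.15, 0.20, 0.10} → pass.
Res (methods 2·3): 0.45 vs {0.18, 0.19, 0.24, 0.12} → pass.
Imp (methods 1·2): 0.54 vs {0.33, 0.22, 0.33, 0.34} → pass.
Imp (methods 1·3): 0.43 vs {0.15, 0.15, 0.36, 0.31} → pass.
Imp (methods 2·3): 0.34 vs {0.19, 0.18, 0.34, 0.26} → fail.
Ope (methods 1·2): 0.45 vs {0.21, 0.14, 0.34, 0.33} → pass.
Ope (methods 1·3): 0.58 vs {0.10, 0.20, 0.31, 0.36} → pass.
Ope (methods 2·3): 0.48 vs {0.12, 0.24, 0.26, 0.34} → pass.
1 of 9 fail.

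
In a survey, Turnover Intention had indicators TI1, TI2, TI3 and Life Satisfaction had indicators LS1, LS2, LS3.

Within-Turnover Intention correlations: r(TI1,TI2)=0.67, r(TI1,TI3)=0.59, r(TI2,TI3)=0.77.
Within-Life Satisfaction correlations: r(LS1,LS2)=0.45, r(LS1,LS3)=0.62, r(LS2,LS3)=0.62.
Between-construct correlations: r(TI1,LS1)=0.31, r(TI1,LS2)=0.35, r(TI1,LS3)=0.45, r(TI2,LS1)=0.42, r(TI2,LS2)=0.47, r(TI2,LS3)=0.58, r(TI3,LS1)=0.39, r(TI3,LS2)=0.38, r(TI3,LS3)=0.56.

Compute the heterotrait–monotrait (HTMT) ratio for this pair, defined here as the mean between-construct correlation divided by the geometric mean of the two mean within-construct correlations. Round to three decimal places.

Mean heterotrait r = 3.91/9 = 0.4344.
Mean within-TI = 2.03/3 = 0.6767; mean within-LS = 1.69/3 = 0.5633.
Geometric mean = √(0.6767 × 0.5633) = 0.6174.
HTMT = 0.4344 / 0.6174 = 0.704.

0.704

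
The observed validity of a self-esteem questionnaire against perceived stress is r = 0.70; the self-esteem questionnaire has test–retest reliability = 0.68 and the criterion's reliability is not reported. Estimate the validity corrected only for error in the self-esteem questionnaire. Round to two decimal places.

0.85

Single correction: r_c = r_obs / √r_xx = 0.70 / √0.68 = 0.70 / 0.8246 ≈ 0.85.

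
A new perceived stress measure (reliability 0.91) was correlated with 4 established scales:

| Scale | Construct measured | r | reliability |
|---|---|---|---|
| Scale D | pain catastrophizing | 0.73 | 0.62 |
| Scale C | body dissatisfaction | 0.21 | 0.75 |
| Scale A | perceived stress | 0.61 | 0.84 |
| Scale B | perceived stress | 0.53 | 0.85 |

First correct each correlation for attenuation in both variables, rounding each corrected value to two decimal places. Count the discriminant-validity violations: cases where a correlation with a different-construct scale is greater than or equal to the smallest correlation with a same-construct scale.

1

Disattenuated r (r / √(r_scale · r_new)):
  Scale D (disc): 0.73 / √(0.62·0.91) = 0.97
  Scale C (disc): 0.21 / √(0.75·0.91) = 0.25
  Scale A (conv): 0.61 / √(0.84·0.91) = 0.70
  Scale B (conv): 0.53 / √(0.85·0.91) = 0.60
Smallest convergent = 0.60. Discriminant values: 0.97, 0.25; count ≥ 0.60 → 1.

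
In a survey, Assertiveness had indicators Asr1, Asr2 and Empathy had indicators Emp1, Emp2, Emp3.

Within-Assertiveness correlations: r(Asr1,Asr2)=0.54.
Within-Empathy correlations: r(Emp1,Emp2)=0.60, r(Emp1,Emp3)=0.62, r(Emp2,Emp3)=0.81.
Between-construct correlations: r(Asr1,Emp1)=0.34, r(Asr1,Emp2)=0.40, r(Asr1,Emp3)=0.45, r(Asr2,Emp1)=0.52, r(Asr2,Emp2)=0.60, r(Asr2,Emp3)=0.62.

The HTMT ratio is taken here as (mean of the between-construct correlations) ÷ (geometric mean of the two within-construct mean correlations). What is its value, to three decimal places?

Between-construct mean = 2.93/6 = 0.4883.
Mean within-Asr = 0.54/1 = 0.5400; mean within-Emp = 2.03/3 = 0.6767.
Geometric mean = √(0.5400 × 0.6767) = 0.6045.
HTMT = 0.4883 / 0.6045 = 0.808.

0.808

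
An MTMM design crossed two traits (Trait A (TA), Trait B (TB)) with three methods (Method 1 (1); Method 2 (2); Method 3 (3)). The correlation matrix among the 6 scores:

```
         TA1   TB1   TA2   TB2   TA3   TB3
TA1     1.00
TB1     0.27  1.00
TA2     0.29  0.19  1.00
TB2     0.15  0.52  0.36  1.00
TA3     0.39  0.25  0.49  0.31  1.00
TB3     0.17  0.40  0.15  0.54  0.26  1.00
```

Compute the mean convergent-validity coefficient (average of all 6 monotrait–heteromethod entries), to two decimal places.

0.44

Convergent values: 0.29, 0.39, 0.49, 0.52, 0.40, 0.54; mean = 2.63/6 = 0.44.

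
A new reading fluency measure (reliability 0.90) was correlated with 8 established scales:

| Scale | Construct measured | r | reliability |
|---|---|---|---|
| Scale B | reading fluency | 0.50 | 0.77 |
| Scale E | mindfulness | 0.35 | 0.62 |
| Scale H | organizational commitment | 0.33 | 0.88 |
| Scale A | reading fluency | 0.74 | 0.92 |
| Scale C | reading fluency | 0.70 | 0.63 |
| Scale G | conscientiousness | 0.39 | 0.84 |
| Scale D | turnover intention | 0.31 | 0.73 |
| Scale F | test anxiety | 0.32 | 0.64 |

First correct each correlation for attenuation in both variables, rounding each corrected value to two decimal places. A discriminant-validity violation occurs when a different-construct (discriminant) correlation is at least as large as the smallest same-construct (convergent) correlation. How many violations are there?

0

Disattenuated r (r / √(r_scale · r_new)):
  Scale B (conv): 0.50 / √(0.77·0.90) = 0.60
  Scale E (disc): 0.35 / √(0.62·0.90) = 0.47
  Scale H (disc): 0.33 / √(0.88·0.90) = 0.37
  Scale A (conv): 0.74 / √(0.92·0.90) = 0.81
  Scale C (conv): 0.70 / √(0.63·0.90) = 0.93
  Scale G (disc): 0.39 / √(0.84·0.90) = 0.45
  Scale D (disc): 0.31 / √(0.73·0.90) = 0.38
  Scale F (disc): 0.32 / √(0.64·0.90) = 0.42
Smallest convergent = 0.60. Discriminant values: 0.47, 0.37, 0.45, 0.38, 0.42; count ≥ 0.60 → 0.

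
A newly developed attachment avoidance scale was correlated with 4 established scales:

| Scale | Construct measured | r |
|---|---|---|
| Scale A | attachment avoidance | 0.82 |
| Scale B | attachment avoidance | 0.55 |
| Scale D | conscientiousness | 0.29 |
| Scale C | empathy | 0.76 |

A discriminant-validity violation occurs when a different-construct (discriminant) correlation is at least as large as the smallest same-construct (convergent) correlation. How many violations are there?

1

Convergent (same construct = attachment avoidance): Scale A, Scale B.
Smallest convergent = 0.55. Discriminant values: 0.29, 0.76; count ≥ 0.55 → 1.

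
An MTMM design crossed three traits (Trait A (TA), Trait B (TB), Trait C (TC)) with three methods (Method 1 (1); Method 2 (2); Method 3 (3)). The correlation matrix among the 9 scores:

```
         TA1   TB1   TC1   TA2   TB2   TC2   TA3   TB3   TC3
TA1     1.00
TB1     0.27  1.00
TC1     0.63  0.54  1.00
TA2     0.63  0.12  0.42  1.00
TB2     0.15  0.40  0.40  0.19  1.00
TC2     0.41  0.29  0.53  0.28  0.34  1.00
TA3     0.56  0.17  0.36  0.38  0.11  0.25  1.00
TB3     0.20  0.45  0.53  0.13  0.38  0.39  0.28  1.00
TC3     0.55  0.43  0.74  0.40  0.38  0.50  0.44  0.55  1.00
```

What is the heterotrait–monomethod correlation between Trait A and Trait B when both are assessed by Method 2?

Different traits, same method: r(TA2, TB2) = 0.19.

0.19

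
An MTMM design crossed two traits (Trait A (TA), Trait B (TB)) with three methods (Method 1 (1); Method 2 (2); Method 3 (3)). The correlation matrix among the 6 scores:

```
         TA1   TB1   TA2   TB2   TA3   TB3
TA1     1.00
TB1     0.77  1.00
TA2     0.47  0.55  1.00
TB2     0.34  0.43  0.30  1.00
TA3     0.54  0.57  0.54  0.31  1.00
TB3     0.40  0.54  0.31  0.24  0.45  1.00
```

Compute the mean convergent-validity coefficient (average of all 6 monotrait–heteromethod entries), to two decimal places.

Convergent values: 0.47, 0.54, 0.54, 0.43, 0.54, 0.24; mean = 2.76/6 = 0.46.

0.46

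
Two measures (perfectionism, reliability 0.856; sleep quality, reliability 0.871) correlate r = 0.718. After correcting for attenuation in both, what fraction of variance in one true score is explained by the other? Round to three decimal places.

Disattenuated r = 0.718 / √(0.856 × 0.871) = 0.718 / 0.8635 = 0.8315.
Shared true-score variance = 0.8315² = 0.6914 ≈ 0.691.

0.691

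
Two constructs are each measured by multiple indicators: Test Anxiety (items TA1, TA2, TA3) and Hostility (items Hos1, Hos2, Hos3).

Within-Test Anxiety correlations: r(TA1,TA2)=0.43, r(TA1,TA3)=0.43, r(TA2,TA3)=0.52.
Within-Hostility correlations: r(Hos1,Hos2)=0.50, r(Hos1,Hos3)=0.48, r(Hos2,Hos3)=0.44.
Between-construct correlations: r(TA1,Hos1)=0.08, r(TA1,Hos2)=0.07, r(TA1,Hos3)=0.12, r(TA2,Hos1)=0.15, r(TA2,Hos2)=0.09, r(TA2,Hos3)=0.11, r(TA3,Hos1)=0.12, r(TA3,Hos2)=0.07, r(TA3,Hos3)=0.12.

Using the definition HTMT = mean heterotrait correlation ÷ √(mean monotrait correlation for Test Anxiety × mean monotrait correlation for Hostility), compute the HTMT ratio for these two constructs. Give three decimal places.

0.221

Mean between = 0.93/9 = 0.1033.
Mean within-TA = 1.38/3 = 0.4600; mean within-Hos = 1.42/3 = 0.4733.
Geometric mean = √(0.4600 × 0.4733) = 0.4666.
HTMT = 0.1033 / 0.4666 = 0.221.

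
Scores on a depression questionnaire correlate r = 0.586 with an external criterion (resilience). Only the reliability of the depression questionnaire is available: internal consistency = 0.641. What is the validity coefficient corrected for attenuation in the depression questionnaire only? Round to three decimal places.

Single correction: r_c = r_obs / √r_xx = 0.586 / √0.641 = 0.586 / 0.8006 ≈ 0.732.

0.732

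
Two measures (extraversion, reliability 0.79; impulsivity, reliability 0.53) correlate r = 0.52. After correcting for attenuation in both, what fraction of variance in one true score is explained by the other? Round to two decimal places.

Disattenuated r = 0.52 / √(0.79 × 0.53) = 0.52 / 0.6471 = 0.8036.
Shared true-score variance = 0.8036² = 0.6458 ≈ 0.65.

0.65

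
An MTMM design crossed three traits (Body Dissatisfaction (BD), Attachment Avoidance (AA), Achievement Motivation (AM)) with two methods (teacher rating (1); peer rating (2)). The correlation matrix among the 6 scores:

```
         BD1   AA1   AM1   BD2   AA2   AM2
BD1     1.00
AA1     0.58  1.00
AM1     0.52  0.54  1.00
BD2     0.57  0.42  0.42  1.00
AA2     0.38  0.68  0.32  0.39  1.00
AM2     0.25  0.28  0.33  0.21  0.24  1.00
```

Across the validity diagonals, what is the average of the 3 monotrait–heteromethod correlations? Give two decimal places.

Convergent values: 0.57, 0.68, 0.33; mean = 1.58/3 = 0.53.

0.53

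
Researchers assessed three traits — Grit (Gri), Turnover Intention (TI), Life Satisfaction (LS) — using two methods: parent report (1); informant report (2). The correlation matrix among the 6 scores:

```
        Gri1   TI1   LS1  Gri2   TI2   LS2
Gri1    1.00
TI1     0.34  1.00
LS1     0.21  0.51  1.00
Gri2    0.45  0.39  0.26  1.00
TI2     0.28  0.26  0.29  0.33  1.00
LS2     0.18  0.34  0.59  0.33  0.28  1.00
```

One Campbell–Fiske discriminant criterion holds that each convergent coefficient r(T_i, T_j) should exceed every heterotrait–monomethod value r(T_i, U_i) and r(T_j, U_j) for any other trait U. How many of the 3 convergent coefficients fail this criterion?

Checking each validity diagonal entry against its comparison values:
Gri (methods 1·2): 0.45 vs {0.34, 0.33, 0.21, 0.33} → pass.
TI (methods 1·2): 0.26 vs {0.34, 0.33, 0.51, 0.28} → fail.
LS (methods 1·2): 0.59 vs {0.21, 0.33, 0.51, 0.28} → pass.
1 of 3 fail.

1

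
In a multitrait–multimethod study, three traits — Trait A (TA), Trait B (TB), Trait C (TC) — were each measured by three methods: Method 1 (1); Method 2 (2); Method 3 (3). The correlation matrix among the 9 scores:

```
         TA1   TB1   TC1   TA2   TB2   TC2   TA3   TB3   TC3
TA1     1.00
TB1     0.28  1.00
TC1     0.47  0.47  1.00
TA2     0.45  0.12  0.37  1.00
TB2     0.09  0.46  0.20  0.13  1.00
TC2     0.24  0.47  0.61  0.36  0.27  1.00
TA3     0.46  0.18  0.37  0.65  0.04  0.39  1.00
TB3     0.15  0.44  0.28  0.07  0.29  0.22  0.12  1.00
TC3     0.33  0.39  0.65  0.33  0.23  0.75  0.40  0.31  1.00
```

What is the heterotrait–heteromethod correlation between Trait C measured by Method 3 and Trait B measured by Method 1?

Different traits and methods: r(TC3, TB1) = 0.39.

0.39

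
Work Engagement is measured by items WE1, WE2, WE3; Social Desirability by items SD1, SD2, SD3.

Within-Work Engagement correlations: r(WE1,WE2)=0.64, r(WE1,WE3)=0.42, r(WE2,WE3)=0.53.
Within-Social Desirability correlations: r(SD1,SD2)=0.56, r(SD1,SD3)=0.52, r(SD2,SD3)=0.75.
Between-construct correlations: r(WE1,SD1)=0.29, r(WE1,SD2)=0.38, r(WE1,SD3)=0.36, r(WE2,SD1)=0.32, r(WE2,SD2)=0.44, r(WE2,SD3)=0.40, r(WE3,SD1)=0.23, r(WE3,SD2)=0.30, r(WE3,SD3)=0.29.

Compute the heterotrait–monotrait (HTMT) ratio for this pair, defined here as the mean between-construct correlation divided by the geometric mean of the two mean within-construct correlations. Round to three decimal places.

Between-construct mean = 3.01/9 = 0.3344.
Mean within-WE = 1.59/3 = 0.5300; mean within-SD = 1.83/3 = 0.6100.
Geometric mean = √(0.5300 × 0.6100) = 0.5686.
HTMT = 0.3344 / 0.5686 = 0.588.

0.588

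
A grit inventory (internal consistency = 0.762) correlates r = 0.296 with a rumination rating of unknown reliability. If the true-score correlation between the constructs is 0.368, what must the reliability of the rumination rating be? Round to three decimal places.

r_true = r_obs / √(r_xx · r_yy) ⇒ 0.368 = 0.296 / √(0.762 · r_yy).
√(0.762 · r_yy) = 0.296 / 0.368 = 0.8043; 0.762 · r_yy = 0.6469; r_yy = 0.6469 / 0.762 ≈ 0.849.

0.849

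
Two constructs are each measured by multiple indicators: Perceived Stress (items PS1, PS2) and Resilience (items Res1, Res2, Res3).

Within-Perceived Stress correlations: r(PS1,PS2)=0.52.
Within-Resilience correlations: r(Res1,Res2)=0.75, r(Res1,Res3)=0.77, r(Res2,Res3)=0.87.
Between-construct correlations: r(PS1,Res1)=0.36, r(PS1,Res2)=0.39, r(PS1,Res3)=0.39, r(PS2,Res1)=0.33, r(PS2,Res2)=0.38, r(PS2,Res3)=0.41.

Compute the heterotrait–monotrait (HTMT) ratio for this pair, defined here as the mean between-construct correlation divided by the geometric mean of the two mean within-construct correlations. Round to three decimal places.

Mean heterotrait r = 2.26/6 = 0.3767.
Mean within-PS = 0.52/1 = 0.5200; mean within-Res = 2.39/3 = 0.7967.
Geometric mean = √(0.5200 × 0.7967) = 0.6436.
HTMT = 0.3767 / 0.6436 = 0.585.

0.585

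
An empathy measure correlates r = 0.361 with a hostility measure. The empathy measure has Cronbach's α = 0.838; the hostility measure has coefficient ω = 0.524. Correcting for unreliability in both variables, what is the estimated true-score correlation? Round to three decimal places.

0.545

r_true = r_obs / √(r_xx · r_yy) = 0.361 / √(0.838 × 0.524) = 0.361 / √0.439112 = 0.361 / 0.6627 ≈ 0.545.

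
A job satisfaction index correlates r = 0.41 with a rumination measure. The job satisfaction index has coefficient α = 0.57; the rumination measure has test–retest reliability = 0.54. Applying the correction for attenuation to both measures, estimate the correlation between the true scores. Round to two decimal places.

0.74

r_true = r_obs / √(r_xx · r_yy) = 0.41 / √(0.57 × 0.54) = 0.41 / √0.3078 = 0.41 / 0.5548 ≈ 0.74.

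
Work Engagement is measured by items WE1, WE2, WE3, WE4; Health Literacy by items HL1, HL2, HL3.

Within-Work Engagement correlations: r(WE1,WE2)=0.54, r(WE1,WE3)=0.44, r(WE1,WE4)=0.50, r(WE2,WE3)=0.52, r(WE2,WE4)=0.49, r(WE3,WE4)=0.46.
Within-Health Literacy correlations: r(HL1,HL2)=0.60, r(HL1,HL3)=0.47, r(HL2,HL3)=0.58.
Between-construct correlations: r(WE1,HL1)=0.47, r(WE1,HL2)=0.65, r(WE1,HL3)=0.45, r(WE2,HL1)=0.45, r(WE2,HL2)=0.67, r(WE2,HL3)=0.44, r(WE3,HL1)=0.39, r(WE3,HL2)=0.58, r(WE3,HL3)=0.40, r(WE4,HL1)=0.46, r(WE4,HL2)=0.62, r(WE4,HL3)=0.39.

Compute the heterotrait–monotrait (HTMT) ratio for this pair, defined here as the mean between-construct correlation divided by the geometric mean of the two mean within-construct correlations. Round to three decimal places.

0.957

Mean between = 5.97/12 = 0.4975.
Mean within-WE = 2.95/6 = 0.4917; mean within-HL = 1.65/3 = 0.5500.
Geometric mean = √(0.4917 × 0.5500) = 0.5200.
HTMT = 0.4975 / 0.5200 = 0.957.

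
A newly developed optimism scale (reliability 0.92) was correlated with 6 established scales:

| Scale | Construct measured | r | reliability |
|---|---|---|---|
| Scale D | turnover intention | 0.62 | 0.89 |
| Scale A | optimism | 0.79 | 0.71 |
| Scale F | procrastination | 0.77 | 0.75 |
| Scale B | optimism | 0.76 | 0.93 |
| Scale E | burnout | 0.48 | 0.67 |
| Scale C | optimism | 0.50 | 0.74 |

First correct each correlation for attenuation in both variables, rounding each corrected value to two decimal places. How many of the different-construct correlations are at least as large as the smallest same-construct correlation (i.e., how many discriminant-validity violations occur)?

3

Disattenuated r (r / √(r_scale · r_new)):
  Scale D (disc): 0.62 / √(0.89·0.92) = 0.69
  Scale A (conv): 0.79 / √(0.71·0.92) = 0.98
  Scale F (disc): 0.77 / √(0.75·0.92) = 0.93
  Scale B (conv): 0.76 / √(0.93·0.92) = 0.82
  Scale E (disc): 0.48 / √(0.67·0.92) = 0.61
  Scale C (conv): 0.50 / √(0.74·0.92) = 0.61
Smallest convergent = 0.61. Discriminant values: 0.69, 0.93, 0.61; count ≥ 0.61 → 3.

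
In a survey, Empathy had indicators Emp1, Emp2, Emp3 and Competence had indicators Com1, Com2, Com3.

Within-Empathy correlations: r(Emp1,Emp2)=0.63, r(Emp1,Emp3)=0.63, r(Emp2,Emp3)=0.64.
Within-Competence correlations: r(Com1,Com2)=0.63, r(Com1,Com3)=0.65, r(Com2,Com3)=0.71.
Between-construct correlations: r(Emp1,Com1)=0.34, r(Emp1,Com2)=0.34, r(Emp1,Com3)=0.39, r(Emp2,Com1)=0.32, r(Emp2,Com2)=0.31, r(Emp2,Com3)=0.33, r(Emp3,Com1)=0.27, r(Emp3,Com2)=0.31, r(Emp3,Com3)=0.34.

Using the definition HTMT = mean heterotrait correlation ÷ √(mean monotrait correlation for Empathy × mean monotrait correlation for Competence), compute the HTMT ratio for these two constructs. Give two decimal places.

Mean heterotrait r = 2.95/9 = 0.3278.
Mean within-Emp = 1.90/3 = 0.6333; mean within-Com = 1.99/3 = 0.6633.
Geometric mean = √(0.6333 × 0.6633) = 0.6481.
HTMT = 0.3278 / 0.6481 = 0.51.

0.51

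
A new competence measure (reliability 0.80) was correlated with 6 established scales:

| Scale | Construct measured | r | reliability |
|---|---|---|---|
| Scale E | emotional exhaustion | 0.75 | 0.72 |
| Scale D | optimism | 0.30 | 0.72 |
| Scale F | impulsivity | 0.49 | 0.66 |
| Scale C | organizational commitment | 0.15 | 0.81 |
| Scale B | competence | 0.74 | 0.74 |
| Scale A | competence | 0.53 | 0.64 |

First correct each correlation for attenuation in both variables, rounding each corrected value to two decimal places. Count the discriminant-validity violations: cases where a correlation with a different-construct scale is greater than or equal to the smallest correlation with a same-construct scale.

1

Disattenuated r (r / √(r_scale · r_new)):
  Scale E (disc): 0.75 / √(0.72·0.80) = 0.99
  Scale D (disc): 0.30 / √(0.72·0.80) = 0.40
  Scale F (disc): 0.49 / √(0.66·0.80) = 0.67
  Scale C (disc): 0.15 / √(0.81·0.80) = 0.19
  Scale B (conv): 0.74 / √(0.74·0.80) = 0.96
  Scale A (conv): 0.53 / √(0.64·0.80) = 0.74
Smallest convergent = 0.74. Discriminant values: 0.99, 0.40, 0.67, 0.19; count ≥ 0.74 → 1.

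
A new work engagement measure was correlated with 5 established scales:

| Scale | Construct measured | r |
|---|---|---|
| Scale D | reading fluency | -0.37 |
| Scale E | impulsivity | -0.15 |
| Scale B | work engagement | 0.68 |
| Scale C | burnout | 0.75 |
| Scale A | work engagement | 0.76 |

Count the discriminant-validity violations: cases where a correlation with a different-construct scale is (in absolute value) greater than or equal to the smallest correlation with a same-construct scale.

1

Convergent (same construct = work engagement): Scale B, Scale A.
Smallest convergent = 0.68. Discriminant |r|: 0.37, 0.15, 0.75; count ≥ 0.68 → 1.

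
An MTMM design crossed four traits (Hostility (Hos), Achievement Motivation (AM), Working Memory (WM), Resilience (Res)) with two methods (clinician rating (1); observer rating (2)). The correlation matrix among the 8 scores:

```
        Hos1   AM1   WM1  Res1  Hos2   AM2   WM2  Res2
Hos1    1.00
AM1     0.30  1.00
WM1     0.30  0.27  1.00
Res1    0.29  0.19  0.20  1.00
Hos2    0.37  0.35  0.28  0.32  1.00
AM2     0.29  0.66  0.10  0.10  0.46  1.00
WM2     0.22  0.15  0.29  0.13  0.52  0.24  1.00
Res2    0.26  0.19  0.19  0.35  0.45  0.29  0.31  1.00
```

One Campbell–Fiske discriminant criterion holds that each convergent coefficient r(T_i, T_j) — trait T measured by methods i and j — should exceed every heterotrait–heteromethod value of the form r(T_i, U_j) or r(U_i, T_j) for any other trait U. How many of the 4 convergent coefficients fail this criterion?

0

Checking each validity diagonal entry against its comparison values:
Hos (methods 1·2): 0.37 vs {0.29, 0.35, 0.22, 0.28, 0.26, 0.32} → pass.
AM (methods 1·2): 0.66 vs {0.35, 0.29, 0.15, 0.10, 0.19, 0.10} → pass.
WM (methods 1·2): 0.29 vs {0.28, 0.22, 0.10, 0.15, 0.19, 0.13} → pass.
Res (methods 1·2): 0.35 vs {0.32, 0.26, 0.10, 0.19, 0.13, 0.19} → pass.
0 of 4 fail.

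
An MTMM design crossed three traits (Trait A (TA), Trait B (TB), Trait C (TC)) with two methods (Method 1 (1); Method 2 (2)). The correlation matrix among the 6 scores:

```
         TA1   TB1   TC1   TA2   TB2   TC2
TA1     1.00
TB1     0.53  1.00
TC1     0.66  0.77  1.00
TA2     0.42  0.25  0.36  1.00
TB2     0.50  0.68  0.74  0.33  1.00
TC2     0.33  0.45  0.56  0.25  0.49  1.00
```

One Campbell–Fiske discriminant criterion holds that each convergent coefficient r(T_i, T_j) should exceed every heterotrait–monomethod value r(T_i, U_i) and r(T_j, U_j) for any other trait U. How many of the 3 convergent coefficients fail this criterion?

3

Checking each validity diagonal entry against its comparison values:
TA (methods 1·2): 0.42 vs {0.53, 0.33, 0.66, 0.25} → fail.
TB (methods 1·2): 0.68 vs {0.53, 0.33, 0.77, 0.49} → fail.
TC (methods 1·2): 0.56 vs {0.66, 0.25, 0.77, 0.49} → fail.
3 of 3 fail.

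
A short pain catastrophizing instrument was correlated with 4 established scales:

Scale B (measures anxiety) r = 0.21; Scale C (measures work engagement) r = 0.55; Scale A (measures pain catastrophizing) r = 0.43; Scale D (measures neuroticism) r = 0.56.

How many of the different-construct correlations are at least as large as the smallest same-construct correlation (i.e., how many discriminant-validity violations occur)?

Convergent (same construct = pain catastrophizing): Scale A.
Smallest convergent = 0.43. Discriminant values: 0.21, 0.55, 0.56; count ≥ 0.43 → 2.

2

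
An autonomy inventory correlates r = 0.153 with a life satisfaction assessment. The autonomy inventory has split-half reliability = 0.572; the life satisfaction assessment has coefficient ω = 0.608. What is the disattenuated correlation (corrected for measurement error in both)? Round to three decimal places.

0.259

r_true = r_obs / √(r_xx · r_yy) = 0.153 / √(0.572 × 0.608) = 0.153 / √0.347776 = 0.153 / 0.5897 ≈ 0.259.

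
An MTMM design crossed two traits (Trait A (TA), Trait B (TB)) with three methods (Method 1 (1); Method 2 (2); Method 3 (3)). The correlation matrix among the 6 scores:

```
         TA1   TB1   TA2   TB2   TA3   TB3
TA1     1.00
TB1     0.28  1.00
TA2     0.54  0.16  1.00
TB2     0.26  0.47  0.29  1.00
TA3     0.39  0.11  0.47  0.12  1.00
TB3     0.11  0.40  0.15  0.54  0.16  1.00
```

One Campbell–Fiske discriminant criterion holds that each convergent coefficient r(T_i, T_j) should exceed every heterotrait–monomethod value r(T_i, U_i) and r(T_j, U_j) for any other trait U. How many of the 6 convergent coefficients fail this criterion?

Convergent coefficients and their comparison sets:
TA (methods 1·2): 0.54 vs {0.28, 0.29} → pass.
TA (methods 1·3): 0.39 vs {0.28, 0.16} → pass.
TA (methods 2·3): 0.47 vs {0.29, 0.16} → pass.
TB (methods 1·2): 0.47 vs {0.28, 0.29} → pass.
TB (methods 1·3): 0.40 vs {0.28, 0.16} → pass.
TB (methods 2·3): 0.54 vs {0.29, 0.16} → pass.
0 of 6 fail.

0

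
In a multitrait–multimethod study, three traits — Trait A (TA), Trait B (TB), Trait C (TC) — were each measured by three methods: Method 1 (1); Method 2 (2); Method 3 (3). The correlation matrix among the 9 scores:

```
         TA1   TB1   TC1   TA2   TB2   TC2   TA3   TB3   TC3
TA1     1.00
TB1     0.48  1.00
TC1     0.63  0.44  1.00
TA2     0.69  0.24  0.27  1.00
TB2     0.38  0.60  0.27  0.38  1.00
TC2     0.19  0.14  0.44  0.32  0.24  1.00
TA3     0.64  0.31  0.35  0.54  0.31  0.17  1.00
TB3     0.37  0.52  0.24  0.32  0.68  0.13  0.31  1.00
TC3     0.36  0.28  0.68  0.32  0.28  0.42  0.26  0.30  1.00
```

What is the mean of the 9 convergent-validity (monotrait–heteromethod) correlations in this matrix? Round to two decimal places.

0.58

Convergent values: 0.69, 0.64, 0.54, 0.60, 0.52, 0.68, 0.44, 0.68, 0.42; mean = 5.21/9 = 0.58.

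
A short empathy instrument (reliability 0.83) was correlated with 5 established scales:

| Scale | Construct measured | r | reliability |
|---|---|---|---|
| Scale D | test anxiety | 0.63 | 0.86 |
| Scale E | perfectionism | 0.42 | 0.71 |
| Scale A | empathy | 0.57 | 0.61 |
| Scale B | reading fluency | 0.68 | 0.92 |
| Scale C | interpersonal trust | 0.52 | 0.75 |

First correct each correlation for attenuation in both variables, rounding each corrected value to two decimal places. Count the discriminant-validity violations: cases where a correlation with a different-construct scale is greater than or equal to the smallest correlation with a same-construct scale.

0

Disattenuated r (r / √(r_scale · r_new)):
  Scale D (disc): 0.63 / √(0.86·0.83) = 0.75
  Scale E (disc): 0.42 / √(0.71·0.83) = 0.55
  Scale A (conv): 0.57 / √(0.61·0.83) = 0.80
  Scale B (disc): 0.68 / √(0.92·0.83) = 0.78
  Scale C (disc): 0.52 / √(0.75·0.83) = 0.66
Smallest convergent = 0.80. Discriminant values: 0.75, 0.55, 0.78, 0.66; count ≥ 0.80 → 0.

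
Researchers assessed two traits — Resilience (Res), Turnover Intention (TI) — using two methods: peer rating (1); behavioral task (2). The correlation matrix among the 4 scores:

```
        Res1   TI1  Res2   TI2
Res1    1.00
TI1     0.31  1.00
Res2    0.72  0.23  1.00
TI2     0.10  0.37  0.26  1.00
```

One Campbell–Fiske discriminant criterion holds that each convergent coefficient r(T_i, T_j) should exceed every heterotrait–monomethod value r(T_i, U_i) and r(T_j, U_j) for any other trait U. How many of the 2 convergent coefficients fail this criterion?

Convergent coefficients and their comparison sets:
Res (methods 1·2): 0.72 vs {0.31, 0.26} → pass.
TI (methods 1·2): 0.37 vs {0.31, 0.26} → pass.
0 of 2 fail.

0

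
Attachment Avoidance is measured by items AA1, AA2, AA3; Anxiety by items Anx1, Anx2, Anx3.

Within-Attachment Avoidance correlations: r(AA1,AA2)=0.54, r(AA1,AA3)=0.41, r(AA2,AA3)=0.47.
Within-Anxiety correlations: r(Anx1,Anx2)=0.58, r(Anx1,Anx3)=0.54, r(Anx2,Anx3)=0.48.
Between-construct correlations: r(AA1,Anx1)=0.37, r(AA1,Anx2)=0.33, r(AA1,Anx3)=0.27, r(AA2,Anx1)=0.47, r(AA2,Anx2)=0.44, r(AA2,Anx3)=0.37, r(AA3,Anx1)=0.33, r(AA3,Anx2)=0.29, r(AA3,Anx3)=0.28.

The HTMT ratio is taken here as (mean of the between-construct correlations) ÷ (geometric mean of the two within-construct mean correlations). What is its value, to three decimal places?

Mean heterotrait r = 3.15/9 = 0.3500.
Mean within-AA = 1.42/3 = 0.4733; mean within-Anx = 1.60/3 = 0.5333.
Geometric mean = √(0.4733 × 0.5333) = 0.5024.
HTMT = 0.3500 / 0.5024 = 0.697.

0.697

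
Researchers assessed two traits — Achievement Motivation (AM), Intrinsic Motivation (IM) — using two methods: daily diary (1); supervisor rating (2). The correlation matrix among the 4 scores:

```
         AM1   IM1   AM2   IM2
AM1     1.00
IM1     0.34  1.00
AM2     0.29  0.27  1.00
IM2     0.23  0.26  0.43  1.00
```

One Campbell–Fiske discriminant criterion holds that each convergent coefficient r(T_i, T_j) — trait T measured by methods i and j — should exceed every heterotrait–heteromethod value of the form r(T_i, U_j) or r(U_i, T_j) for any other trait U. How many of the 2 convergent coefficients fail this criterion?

Checking each validity diagonal entry against its comparison values:
AM (methods 1·2): 0.29 vs {0.23, 0.27} → pass.
IM (methods 1·2): 0.26 vs {0.27, 0.23} → fail.
1 of 2 fail.

1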